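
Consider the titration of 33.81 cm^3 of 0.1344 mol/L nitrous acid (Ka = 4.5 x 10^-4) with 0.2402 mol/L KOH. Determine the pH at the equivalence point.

n(HNO2) = 0.1344 x 0.03381 = 0.004544 mol; V(KOH) at equivalence = 0.004544/0.2402 = 0.01892 L.
At equivalence all the acid is converted to NO2-; total volume = 0.03381 + 0.01892 = 0.05273 L, so [NO2-] = 0.004544/0.05273 = 0.08618 M.
Kb = Kw/Ka = 1.0e-14 / 4.5 x 10^-4 = 2.22e-11.
[OH^-] = sqrt(Kb x [NO2-]) = sqrt(2.22e-11 x 0.08618) = 1.38e-6 M.
pOH = 5.86, so pH = 14.00 - 5.86 = 8.14.

8.14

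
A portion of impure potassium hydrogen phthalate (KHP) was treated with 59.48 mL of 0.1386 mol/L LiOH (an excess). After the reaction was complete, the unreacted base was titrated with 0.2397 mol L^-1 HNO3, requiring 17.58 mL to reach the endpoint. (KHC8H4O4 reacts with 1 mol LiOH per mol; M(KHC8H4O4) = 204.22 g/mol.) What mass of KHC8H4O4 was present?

Total n(LiOH) added = 0.1386 x 0.05948 = 0.008244 mol.
n(HNO3) used = 0.2397 x 0.01758 = 0.004214 mol, which equals the excess n(LiOH).
So n(LiOH) consumed by the sample = 0.008244 - 0.004214 = 0.004030 mol.
n(KHC8H4O4) = 0.004030 / 1 = 0.004030 mol.
mass = 0.004030 mol x 204.22 g/mol = 0.823 g.

0.823 g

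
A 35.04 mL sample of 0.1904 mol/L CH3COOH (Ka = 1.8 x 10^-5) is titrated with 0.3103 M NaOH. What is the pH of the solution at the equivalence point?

8.91

n(CH3COOH) = 0.1904 x 0.03504 = 0.006672 mol; V(NaOH) at equivalence = 0.006672/0.3103 = 0.02150 L.
At equivalence all the acid is converted to CH3COO-; total volume = 0.03504 + 0.02150 = 0.05654 L, so [CH3COO-] = 0.006672/0.05654 = 0.1180 M.
Kb = Kw/Ka = 1.0e-14 / 1.8 x 10^-5 = 5.56e-10.
[OH^-] = sqrt(Kb x [CH3COO-]) = sqrt(5.56e-10 x 0.1180) = 8.10e-6 M.
pOH = 5.09, so pH = 14.00 - 5.09 = 8.91.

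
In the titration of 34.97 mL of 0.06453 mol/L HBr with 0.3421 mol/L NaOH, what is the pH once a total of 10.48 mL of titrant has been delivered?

12.47

n(acid) = 0.06453 x 0.03497 = 0.002257 mol; n(NaOH) added = 0.3421 x 0.01048 = 0.003585 mol.
Base is in excess by 0.003585 - 0.002257 = 0.001329 mol in a total volume of 0.04545 L.
[OH^-] = 0.001329/0.04545 = 0.02923 M, so pOH = 1.53 and pH = 14.00 - 1.53 = 12.47.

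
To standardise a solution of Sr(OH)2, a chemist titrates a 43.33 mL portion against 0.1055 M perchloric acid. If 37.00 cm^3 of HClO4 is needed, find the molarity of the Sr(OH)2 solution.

0.0450 M

n(HClO4) delivered = 0.1055 x 0.03700 = 0.003903 mol.
The reaction is 1 Sr(OH)2 + 2 HClO4, so n(Sr(OH)2) = 0.003903 x 1/2 = 0.001952 mol.
[Sr(OH)2] = 0.001952 mol / 0.04333 L = 0.0450 M.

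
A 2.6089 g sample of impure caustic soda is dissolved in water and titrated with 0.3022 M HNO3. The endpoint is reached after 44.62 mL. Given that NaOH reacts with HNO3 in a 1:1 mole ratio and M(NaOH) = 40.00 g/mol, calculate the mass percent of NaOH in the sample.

20.7%

n(HNO3) = 0.3022 x 0.04462 = 0.01348 mol.
n(NaOH) = 0.01348 / 1 = 0.01348 mol.
mass of NaOH = 0.01348 x 40.00 = 0.5394 g.
% purity = 0.5394 / 2.6089 x 100 = 20.7%.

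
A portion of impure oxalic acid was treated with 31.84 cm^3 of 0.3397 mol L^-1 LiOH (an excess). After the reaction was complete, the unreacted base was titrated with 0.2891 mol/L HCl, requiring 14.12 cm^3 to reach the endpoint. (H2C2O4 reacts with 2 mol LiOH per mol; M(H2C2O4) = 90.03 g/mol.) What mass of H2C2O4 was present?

Total n(LiOH) added = 0.3397 x 0.03184 = 0.01082 mol.
n(HCl) used = 0.2891 x 0.01412 = 0.004082 mol, which equals the excess n(LiOH).
So n(LiOH) consumed by the sample = 0.01082 - 0.004082 = 0.006734 mol.
n(H2C2O4) = 0.006734 / 2 = 0.003367 mol.
mass = 0.003367 mol x 90.03 g/mol = 0.303 g.

0.303 g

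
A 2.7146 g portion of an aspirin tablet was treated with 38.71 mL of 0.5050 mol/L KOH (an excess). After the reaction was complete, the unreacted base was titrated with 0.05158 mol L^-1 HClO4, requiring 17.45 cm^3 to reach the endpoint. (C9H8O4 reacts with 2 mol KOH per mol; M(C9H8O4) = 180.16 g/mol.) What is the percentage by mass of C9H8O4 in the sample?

Total n(KOH) added = 0.5050 x 0.03871 = 0.01955 mol.
n(HClO4) used = 0.05158 x 0.01745 = 0.0009001 mol, which equals the excess n(KOH).
So n(KOH) consumed by the sample = 0.01955 - 0.0009001 = 0.01865 mol.
n(C9H8O4) = 0.01865 / 2 = 0.009324 mol.
mass C9H8O4 = 0.009324 x 180.16 = 1.680 g, so %C9H8O4 = 1.680/2.7146 x 100 = 61.9%.

61.9%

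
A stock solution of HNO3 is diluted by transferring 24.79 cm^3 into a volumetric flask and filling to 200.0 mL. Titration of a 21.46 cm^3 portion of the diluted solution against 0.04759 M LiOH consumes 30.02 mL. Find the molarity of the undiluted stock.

n(LiOH) = 0.04759 x 0.03002 = 0.001429 mol.
n(HNO3) in the aliquot = 0.001429 mol.
[diluted HNO3] = 0.001429 / 0.02146 = 0.06657 M.
Dilution factor = 200.0/24.79 = 8.068, so [stock] = 0.06657 x 8.068 = 0.537 M.

0.537 M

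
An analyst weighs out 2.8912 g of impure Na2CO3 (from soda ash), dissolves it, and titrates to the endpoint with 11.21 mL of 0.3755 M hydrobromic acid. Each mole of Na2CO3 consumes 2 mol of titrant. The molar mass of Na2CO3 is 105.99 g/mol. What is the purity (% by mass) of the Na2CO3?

7.72%

n(HBr) = 0.3755 x 0.01121 = 0.004209 mol.
n(Na2CO3) = 0.004209 / 2 = 0.002105 mol.
mass of Na2CO3 = 0.002105 x 105.99 = 0.2231 g.
% purity = 0.2231 / 2.8912 x 100 = 7.72%.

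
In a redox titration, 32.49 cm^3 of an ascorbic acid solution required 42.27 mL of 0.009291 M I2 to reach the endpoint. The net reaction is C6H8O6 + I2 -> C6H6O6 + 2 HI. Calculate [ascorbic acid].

0.0121 M

n(I2) = 0.009291 x 0.04227 = 0.0003927 mol.
From the balanced equation, 1 mol I2 reacts with 1 mol ascorbic acid, so n(ascorbic acid) = 0.0003927 x 1/1 = 0.0003927 mol.
[ascorbic acid] = 0.0003927 / 0.03249 L = 0.0121 M.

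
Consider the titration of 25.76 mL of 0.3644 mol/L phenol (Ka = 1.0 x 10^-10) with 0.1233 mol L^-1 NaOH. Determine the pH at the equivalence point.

n(C6H5OH) = 0.3644 x 0.02576 = 0.009387 mol; V(NaOH) at equivalence = 0.009387/0.1233 = 0.07613 L.
At equivalence all the acid is converted to C6H5O-; total volume = 0.02576 + 0.07613 = 0.1019 L, so [C6H5O-] = 0.009387/0.1019 = 0.09213 M.
Kb = Kw/Ka = 1.0e-14 / 1.0 x 10^-10 = 0.000100.
[OH^-] = sqrt(Kb x [C6H5O-]) = sqrt(0.000100 x 0.09213) = 0.00304 M.
pOH = 2.52, so pH = 14.00 - 2.52 = 11.48.

11.48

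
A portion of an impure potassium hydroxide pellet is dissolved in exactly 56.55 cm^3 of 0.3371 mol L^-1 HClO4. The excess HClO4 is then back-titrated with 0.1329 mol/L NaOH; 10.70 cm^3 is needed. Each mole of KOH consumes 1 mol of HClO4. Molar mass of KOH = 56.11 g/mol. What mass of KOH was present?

0.990 g

Total n(HClO4) added = 0.3371 x 0.05655 = 0.01906 mol.
n(NaOH) used = 0.1329 x 0.01070 = 0.001422 mol, which equals the excess n(HClO4).
So n(HClO4) consumed by the sample = 0.01906 - 0.001422 = 0.01764 mol.
n(KOH) = 0.01764 / 1 = 0.01764 mol.
mass = 0.01764 mol x 56.11 g/mol = 0.990 g.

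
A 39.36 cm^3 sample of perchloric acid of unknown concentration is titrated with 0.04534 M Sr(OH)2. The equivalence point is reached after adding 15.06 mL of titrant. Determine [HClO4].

n(Sr(OH)2) delivered = 0.04534 x 0.01506 = 0.0006828 mol.
The reaction is 2 HClO4 + 1 Sr(OH)2, so n(HClO4) = 0.0006828 x 2/1 = 0.001366 mol.
[HClO4] = 0.001366 mol / 0.03936 L = 0.0347 M.

0.0347 M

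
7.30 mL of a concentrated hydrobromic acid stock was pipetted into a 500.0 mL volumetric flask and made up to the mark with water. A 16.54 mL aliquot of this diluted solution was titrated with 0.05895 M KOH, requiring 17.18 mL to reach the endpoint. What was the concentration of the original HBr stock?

4.19 M

n(KOH) = 0.05895 x 0.01718 = 0.001013 mol.
n(HBr) in the aliquot = 0.001013 mol.
[diluted HBr] = 0.001013 / 0.01654 = 0.06123 M.
Dilution factor = 500.0/7.300 = 68.49, so [stock] = 0.06123 x 68.49 = 4.19 M.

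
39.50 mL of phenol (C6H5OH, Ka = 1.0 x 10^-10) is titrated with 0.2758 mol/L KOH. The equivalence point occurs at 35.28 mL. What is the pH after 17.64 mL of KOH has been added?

10.00

17.64 mL is exactly half the equivalence volume (35.28/2), i.e. the half-equivalence point.
There, n(HA) = n(A^-), so pH = pKa = -log(1.0 x 10^-10) = 10.00.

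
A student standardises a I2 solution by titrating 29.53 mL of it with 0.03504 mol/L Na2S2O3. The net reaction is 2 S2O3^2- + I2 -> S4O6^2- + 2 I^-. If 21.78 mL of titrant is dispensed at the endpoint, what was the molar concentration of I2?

n(Na2S2O3) = 0.03504 x 0.02178 = 0.0007632 mol.
From the balanced equation, 2 mol Na2S2O3 reacts with 1 mol I2, so n(I2) = 0.0007632 x 1/2 = 0.0003816 mol.
[I2] = 0.0003816 / 0.02953 L = 0.0129 M.

0.0129 M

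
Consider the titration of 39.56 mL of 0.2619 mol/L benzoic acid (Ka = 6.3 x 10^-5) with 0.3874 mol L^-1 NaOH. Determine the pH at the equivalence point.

n(C6H5COOH) = 0.2619 x 0.03956 = 0.01036 mol; V(NaOH) at equivalence = 0.01036/0.3874 = 0.02674 L.
At equivalence all the acid is converted to C6H5COO-; total volume = 0.03956 + 0.02674 = 0.06630 L, so [C6H5COO-] = 0.01036/0.06630 = 0.1563 M.
Kb = Kw/Ka = 1.0e-14 / 6.3 x 10^-5 = 1.59e-10.
[OH^-] = sqrt(Kb x [C6H5COO-]) = sqrt(1.59e-10 x 0.1563) = 4.98e-6 M.
pOH = 5.30, so pH = 14.00 - 5.30 = 8.70.

8.70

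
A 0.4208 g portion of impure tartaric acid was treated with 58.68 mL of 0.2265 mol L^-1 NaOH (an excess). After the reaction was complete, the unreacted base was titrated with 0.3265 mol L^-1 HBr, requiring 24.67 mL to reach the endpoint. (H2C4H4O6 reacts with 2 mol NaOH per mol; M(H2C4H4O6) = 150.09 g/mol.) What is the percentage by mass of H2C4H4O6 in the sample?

93.4%

Total n(NaOH) added = 0.2265 x 0.05868 = 0.01329 mol.
n(HBr) used = 0.3265 x 0.02467 = 0.008055 mol, which equals the excess n(NaOH).
So n(NaOH) consumed by the sample = 0.01329 - 0.008055 = 0.005236 mol.
n(H2C4H4O6) = 0.005236 / 2 = 0.002618 mol.
mass H2C4H4O6 = 0.002618 x 150.09 = 0.3930 g, so %H2C4H4O6 = 0.3930/0.4208 x 100 = 93.4%.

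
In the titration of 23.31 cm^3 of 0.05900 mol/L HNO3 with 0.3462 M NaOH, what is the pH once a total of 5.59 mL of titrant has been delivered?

n(acid) = 0.05900 x 0.02331 = 0.001375 mol; n(NaOH) added = 0.3462 x 0.005590 = 0.001935 mol.
Base is in excess by 0.001935 - 0.001375 = 0.0005600 mol in a total volume of 0.02890 L.
[OH^-] = 0.0005600/0.02890 = 0.01938 M, so pOH = 1.71 and pH = 14.00 - 1.71 = 12.29.

12.29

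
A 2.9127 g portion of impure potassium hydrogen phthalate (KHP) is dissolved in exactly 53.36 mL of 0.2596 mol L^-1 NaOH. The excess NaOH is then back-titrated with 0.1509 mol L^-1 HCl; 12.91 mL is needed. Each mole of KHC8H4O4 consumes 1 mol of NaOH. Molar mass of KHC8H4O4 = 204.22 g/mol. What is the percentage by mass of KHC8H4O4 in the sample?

Total n(NaOH) added = 0.2596 x 0.05336 = 0.01385 mol.
n(HCl) used = 0.1509 x 0.01291 = 0.001948 mol, which equals the excess n(NaOH).
So n(NaOH) consumed by the sample = 0.01385 - 0.001948 = 0.01190 mol.
n(KHC8H4O4) = 0.01190 / 1 = 0.01190 mol.
mass KHC8H4O4 = 0.01190 x 204.22 = 2.431 g, so %KHC8H4O4 = 2.431/2.9127 x 100 = 83.5%.

83.5%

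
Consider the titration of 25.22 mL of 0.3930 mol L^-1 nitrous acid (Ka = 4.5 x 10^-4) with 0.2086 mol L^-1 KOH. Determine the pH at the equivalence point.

n(HNO2) = 0.3930 x 0.02522 = 0.009911 mol; V(KOH) at equivalence = 0.009911/0.2086 = 0.04751 L.
At equivalence all the acid is converted to NO2-; total volume = 0.02522 + 0.04751 = 0.07273 L, so [NO2-] = 0.009911/0.07273 = 0.1363 M.
Kb = Kw/Ka = 1.0e-14 / 4.5 x 10^-4 = 2.22e-11.
[OH^-] = sqrt(Kb x [NO2-]) = sqrt(2.22e-11 x 0.1363) = 1.74e-6 M.
pOH = 5.76, so pH = 14.00 - 5.76 = 8.24.

8.24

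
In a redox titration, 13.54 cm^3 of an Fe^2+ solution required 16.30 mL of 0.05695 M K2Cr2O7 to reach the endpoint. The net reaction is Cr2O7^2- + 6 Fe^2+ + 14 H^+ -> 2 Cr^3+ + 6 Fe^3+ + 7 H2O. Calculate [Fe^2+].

0.411 M

n(K2Cr2O7) = 0.05695 x 0.01630 = 0.0009283 mol.
From the balanced equation, 1 mol K2Cr2O7 reacts with 6 mol Fe^2+, so n(Fe^2+) = 0.0009283 x 6/1 = 0.005570 mol.
[Fe^2+] = 0.005570 / 0.01354 L = 0.411 M.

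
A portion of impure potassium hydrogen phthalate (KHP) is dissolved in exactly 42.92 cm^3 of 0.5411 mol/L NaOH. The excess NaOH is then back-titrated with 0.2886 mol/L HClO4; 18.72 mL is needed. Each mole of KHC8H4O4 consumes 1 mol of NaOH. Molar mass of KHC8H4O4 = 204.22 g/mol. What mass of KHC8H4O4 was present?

Total n(NaOH) added = 0.5411 x 0.04292 = 0.02322 mol.
n(HClO4) used = 0.2886 x 0.01872 = 0.005403 mol, which equals the excess n(NaOH).
So n(NaOH) consumed by the sample = 0.02322 - 0.005403 = 0.01782 mol.
n(KHC8H4O4) = 0.01782 / 1 = 0.01782 mol.
mass = 0.01782 mol x 204.22 g/mol = 3.64 g.

3.64 g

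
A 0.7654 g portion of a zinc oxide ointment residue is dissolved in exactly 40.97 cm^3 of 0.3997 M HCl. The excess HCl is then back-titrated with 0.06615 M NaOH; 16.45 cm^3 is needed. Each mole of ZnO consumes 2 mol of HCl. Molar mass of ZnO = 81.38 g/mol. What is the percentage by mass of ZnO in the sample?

Total n(HCl) added = 0.3997 x 0.04097 = 0.01638 mol.
n(NaOH) used = 0.06615 x 0.01645 = 0.001088 mol, which equals the excess n(HCl).
So n(HCl) consumed by the sample = 0.01638 - 0.001088 = 0.01529 mol.
n(ZnO) = 0.01529 / 2 = 0.007644 mol.
mass ZnO = 0.007644 x 81.38 = 0.6221 g, so %ZnO = 0.6221/0.7654 x 100 = 81.3%.

81.3%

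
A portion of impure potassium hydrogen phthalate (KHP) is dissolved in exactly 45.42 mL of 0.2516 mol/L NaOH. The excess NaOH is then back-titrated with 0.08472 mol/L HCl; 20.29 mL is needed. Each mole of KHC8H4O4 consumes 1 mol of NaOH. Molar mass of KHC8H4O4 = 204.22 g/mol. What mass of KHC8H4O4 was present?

Total n(NaOH) added = 0.2516 x 0.04542 = 0.01143 mol.
n(HCl) used = 0.08472 x 0.02029 = 0.001719 mol, which equals the excess n(NaOH).
So n(NaOH) consumed by the sample = 0.01143 - 0.001719 = 0.009709 mol.
n(KHC8H4O4) = 0.009709 / 1 = 0.009709 mol.
mass = 0.009709 mol x 204.22 g/mol = 1.98 g.

1.98 g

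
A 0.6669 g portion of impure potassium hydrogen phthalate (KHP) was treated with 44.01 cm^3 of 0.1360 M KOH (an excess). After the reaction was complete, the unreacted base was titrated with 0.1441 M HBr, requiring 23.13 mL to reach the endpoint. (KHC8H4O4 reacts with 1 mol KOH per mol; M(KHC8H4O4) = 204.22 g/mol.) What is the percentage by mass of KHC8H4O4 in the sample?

Total n(KOH) added = 0.1360 x 0.04401 = 0.005985 mol.
n(HBr) used = 0.1441 x 0.02313 = 0.003333 mol, which equals the excess n(KOH).
So n(KOH) consumed by the sample = 0.005985 - 0.003333 = 0.002652 mol.
n(KHC8H4O4) = 0.002652 / 1 = 0.002652 mol.
mass KHC8H4O4 = 0.002652 x 204.22 = 0.5417 g, so %KHC8H4O4 = 0.5417/0.6669 x 100 = 81.2%.

81.2%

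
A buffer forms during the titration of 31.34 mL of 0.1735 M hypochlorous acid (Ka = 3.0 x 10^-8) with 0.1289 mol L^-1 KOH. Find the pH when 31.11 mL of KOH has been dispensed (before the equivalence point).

Initial n(HClO) = 0.1735 x 0.03134 = 0.005437 mol.
n(KOH) added = 0.1289 x 0.03111 = 0.004010 mol, converting that many moles of HClO to ClO-.
Remaining n(HClO) = 0.001427 mol; n(ClO-) = 0.004010 mol.
By Henderson-Hasselbalch, pH = pKa + log([A^-]/[HA]) = 7.52 + log(0.004010/0.001427) = 7.52 + (+0.45) = 7.97.

7.97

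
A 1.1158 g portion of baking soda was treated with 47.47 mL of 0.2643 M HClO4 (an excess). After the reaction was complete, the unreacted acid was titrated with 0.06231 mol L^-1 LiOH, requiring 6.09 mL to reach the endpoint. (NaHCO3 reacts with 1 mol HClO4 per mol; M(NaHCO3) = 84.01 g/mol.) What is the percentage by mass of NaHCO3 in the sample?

91.6%

Total n(HClO4) added = 0.2643 x 0.04747 = 0.01255 mol.
n(LiOH) used = 0.06231 x 0.006090 = 0.0003795 mol, which equals the excess n(HClO4).
So n(HClO4) consumed by the sample = 0.01255 - 0.0003795 = 0.01217 mol.
n(NaHCO3) = 0.01217 / 1 = 0.01217 mol.
mass NaHCO3 = 0.01217 x 84.01 = 1.022 g, so %NaHCO3 = 1.022/1.1158 x 100 = 91.6%.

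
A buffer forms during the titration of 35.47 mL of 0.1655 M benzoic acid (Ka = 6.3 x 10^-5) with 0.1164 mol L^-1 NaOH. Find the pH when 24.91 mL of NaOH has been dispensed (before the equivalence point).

Initial n(C6H5COOH) = 0.1655 x 0.03547 = 0.005870 mol.
n(NaOH) added = 0.1164 x 0.02491 = 0.002900 mol, converting that many moles of C6H5COOH to C6H5COO-.
Remaining n(C6H5COOH) = 0.002971 mol; n(C6H5COO-) = 0.002900 mol.
By Henderson-Hasselbalch, pH = pKa + log([A^-]/[HA]) = 4.20 + log(0.002900/0.002971) = 4.20 + (-0.01) = 4.19.

4.19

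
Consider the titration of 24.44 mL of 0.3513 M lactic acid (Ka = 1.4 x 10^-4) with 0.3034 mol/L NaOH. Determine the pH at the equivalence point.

8.53

n(HC3H5O3) = 0.3513 x 0.02444 = 0.008586 mol; V(NaOH) at equivalence = 0.008586/0.3034 = 0.02830 L.
At equivalence all the acid is converted to C3H5O3-; total volume = 0.02444 + 0.02830 = 0.05274 L, so [C3H5O3-] = 0.008586/0.05274 = 0.1628 M.
Kb = Kw/Ka = 1.0e-14 / 1.4 x 10^-4 = 7.14e-11.
[OH^-] = sqrt(Kb x [C3H5O3-]) = sqrt(7.14e-11 x 0.1628) = 3.41e-6 M.
pOH = 5.47, so pH = 14.00 - 5.47 = 8.53.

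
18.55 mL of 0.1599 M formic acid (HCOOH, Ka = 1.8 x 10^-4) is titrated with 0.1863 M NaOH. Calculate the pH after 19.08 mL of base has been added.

12.19

n(acid) = 0.1599 x 0.01855 = 0.002966 mol; n(NaOH) added = 0.1863 x 0.01908 = 0.003555 mol.
Base is in excess by 0.003555 - 0.002966 = 0.0005885 mol in a total volume of 0.03763 L.
[OH^-] = 0.0005885/0.03763 = 0.01564 M, so pOH = 1.81 and pH = 14.00 - 1.81 = 12.19.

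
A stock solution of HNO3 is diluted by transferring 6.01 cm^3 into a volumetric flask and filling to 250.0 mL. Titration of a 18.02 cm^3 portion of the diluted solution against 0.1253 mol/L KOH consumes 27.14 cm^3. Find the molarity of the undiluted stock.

7.85 M

n(KOH) = 0.1253 x 0.02714 = 0.003401 mol.
n(HNO3) in the aliquot = 0.003401 mol.
[diluted HNO3] = 0.003401 / 0.01802 = 0.1887 M.
Dilution factor = 250.0/6.010 = 41.60, so [stock] = 0.1887 x 41.60 = 7.85 M.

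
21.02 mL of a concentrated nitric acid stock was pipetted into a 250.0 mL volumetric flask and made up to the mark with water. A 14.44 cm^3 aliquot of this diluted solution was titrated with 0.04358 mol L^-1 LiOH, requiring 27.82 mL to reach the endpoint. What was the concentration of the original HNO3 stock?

n(LiOH) = 0.04358 x 0.02782 = 0.001212 mol.
n(HNO3) in the aliquot = 0.001212 mol.
[diluted HNO3] = 0.001212 / 0.01444 = 0.08396 M.
Dilution factor = 250.0/21.02 = 11.89, so [stock] = 0.08396 x 11.89 = 0.999 M.

0.999 M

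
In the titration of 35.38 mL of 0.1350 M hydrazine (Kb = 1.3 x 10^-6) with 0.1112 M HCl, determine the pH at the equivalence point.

n(N2H4) = 0.1350 x 0.03538 = 0.004776 mol; V(HCl) at equivalence = 0.004776/0.1112 = 0.04295 L.
At equivalence the base is fully converted to N2H5+; total volume = 0.07833 L, so [N2H5+] = 0.004776/0.07833 = 0.06097 M.
Ka(N2H5+) = Kw/Kb = 1.0e-14 / 1.3 x 10^-6 = 7.69e-9.
[H^+] = sqrt(Ka x [N2H5+]) = sqrt(7.69e-9 x 0.06097) = 2.17e-5 M.
pH = -log(2.17e-5) = 4.66.

4.66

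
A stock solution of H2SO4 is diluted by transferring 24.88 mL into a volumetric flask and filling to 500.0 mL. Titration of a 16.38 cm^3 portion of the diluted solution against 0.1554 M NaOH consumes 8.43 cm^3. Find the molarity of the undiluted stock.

0.804 M

n(NaOH) = 0.1554 x 0.008430 = 0.001310 mol.
n(H2SO4) in the aliquot = 0.001310 x 1/2 = 0.0006550 mol.
[diluted H2SO4] = 0.0006550 / 0.01638 = 0.03999 M.
Dilution factor = 500.0/24.88 = 20.10, so [stock] = 0.03999 x 20.10 = 0.804 M.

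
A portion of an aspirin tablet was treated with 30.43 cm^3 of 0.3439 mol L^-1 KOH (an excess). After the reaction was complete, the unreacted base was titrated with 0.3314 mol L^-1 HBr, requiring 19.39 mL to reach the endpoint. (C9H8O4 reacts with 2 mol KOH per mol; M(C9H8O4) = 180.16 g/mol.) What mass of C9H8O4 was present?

Total n(KOH) added = 0.3439 x 0.03043 = 0.01046 mol.
n(HBr) used = 0.3314 x 0.01939 = 0.006426 mol, which equals the excess n(KOH).
So n(KOH) consumed by the sample = 0.01046 - 0.006426 = 0.004039 mol.
n(C9H8O4) = 0.004039 / 2 = 0.002020 mol.
mass = 0.002020 mol x 180.16 g/mol = 0.364 g.

0.364 g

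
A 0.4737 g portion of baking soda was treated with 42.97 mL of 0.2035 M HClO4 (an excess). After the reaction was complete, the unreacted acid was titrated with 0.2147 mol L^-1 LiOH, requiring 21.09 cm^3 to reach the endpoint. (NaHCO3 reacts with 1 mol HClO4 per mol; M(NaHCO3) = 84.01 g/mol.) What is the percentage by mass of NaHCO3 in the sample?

Total n(HClO4) added = 0.2035 x 0.04297 = 0.008744 mol.
n(LiOH) used = 0.2147 x 0.02109 = 0.004528 mol, which equals the excess n(HClO4).
So n(HClO4) consumed by the sample = 0.008744 - 0.004528 = 0.004216 mol.
n(NaHCO3) = 0.004216 / 1 = 0.004216 mol.
mass NaHCO3 = 0.004216 x 84.01 = 0.3542 g, so %NaHCO3 = 0.3542/0.4737 x 100 = 74.8%.

74.8%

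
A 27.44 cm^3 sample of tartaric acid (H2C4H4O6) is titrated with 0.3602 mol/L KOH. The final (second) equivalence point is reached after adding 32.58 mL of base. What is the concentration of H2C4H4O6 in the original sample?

n(KOH) = 0.3602 x 0.03258 = 0.01174 mol.
At the final (second) equivalence point, 2 mol OH^- react per mol H2C4H4O6, so n(H2C4H4O6) = 0.01174 / 2 = 0.005868 mol.
[H2C4H4O6] = 0.005868 / 0.02744 L = 0.214 M.

0.214 M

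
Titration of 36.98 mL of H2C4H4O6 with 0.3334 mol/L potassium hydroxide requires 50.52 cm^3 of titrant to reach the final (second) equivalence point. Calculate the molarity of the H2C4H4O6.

0.228 M

n(KOH) = 0.3334 x 0.05052 = 0.01684 mol.
At the final (second) equivalence point, 2 mol OH^- react per mol H2C4H4O6, so n(H2C4H4O6) = 0.01684 / 2 = 0.008422 mol.
[H2C4H4O6] = 0.008422 / 0.03698 L = 0.228 M.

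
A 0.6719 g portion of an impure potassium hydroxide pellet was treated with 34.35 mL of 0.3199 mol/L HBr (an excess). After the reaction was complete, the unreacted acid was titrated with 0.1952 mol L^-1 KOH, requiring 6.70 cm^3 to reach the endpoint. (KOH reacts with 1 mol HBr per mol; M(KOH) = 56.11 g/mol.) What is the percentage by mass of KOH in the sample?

80.8%

Total n(HBr) added = 0.3199 x 0.03435 = 0.01099 mol.
n(KOH) used = 0.1952 x 0.006700 = 0.001308 mol, which equals the excess n(HBr).
So n(HBr) consumed by the sample = 0.01099 - 0.001308 = 0.009681 mol.
n(KOH) = 0.009681 / 1 = 0.009681 mol.
mass KOH = 0.009681 x 56.11 = 0.5432 g, so %KOH = 0.5432/0.6719 x 100 = 80.8%.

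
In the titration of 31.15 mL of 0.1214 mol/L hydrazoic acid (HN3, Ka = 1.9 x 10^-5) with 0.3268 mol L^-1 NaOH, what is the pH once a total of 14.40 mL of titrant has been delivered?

n(acid) = 0.1214 x 0.03115 = 0.003782 mol; n(NaOH) added = 0.3268 x 0.01440 = 0.004706 mol.
Base is in excess by 0.004706 - 0.003782 = 0.0009243 mol in a total volume of 0.04555 L.
[OH^-] = 0.0009243/0.04555 = 0.02029 M, so pOH = 1.69 and pH = 14.00 - 1.69 = 12.31.

12.31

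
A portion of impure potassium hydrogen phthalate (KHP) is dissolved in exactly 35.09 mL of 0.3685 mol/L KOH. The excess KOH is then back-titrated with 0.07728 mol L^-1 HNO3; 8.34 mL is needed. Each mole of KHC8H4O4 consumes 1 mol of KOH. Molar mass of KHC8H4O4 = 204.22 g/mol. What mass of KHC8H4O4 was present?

Total n(KOH) added = 0.3685 x 0.03509 = 0.01293 mol.
n(HNO3) used = 0.07728 x 0.008340 = 0.0006445 mol, which equals the excess n(KOH).
So n(KOH) consumed by the sample = 0.01293 - 0.0006445 = 0.01229 mol.
n(KHC8H4O4) = 0.01229 / 1 = 0.01229 mol.
mass = 0.01229 mol x 204.22 g/mol = 2.51 g.

2.51 g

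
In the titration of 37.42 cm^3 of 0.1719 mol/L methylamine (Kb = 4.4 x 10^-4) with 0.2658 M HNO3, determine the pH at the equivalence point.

5.81

n(CH3NH2) = 0.1719 x 0.03742 = 0.006432 mol; V(HNO3) at equivalence = 0.006432/0.2658 = 0.02420 L.
At equivalence the base is fully converted to CH3NH3+; total volume = 0.06162 L, so [CH3NH3+] = 0.006432/0.06162 = 0.1044 M.
Ka(CH3NH3+) = Kw/Kb = 1.0e-14 / 4.4 x 10^-4 = 2.27e-11.
[H^+] = sqrt(Ka x [CH3NH3+]) = sqrt(2.27e-11 x 0.1044) = 1.54e-6 M.
pH = -log(1.54e-6) = 5.81.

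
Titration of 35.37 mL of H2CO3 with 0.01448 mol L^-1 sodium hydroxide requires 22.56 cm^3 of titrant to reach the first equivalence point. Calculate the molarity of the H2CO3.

n(NaOH) = 0.01448 x 0.02256 = 0.0003267 mol.
At the first equivalence point, 1 mol OH^- react per mol H2CO3, so n(H2CO3) = 0.0003267 / 1 = 0.0003267 mol.
[H2CO3] = 0.0003267 / 0.03537 L = 0.00924 M.

0.00924 M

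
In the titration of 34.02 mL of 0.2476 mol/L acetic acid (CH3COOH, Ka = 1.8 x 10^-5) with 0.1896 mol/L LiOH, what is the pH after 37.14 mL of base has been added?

5.45

Initial n(CH3COOH) = 0.2476 x 0.03402 = 0.008423 mol.
n(LiOH) added = 0.1896 x 0.03714 = 0.007042 mol, converting that many moles of CH3COOH to CH3COO-.
Remaining n(CH3COOH) = 0.001382 mol; n(CH3COO-) = 0.007042 mol.
By Henderson-Hasselbalch, pH = pKa + log([A^-]/[HA]) = 4.74 + log(0.007042/0.001382) = 4.74 + (+0.71) = 5.45.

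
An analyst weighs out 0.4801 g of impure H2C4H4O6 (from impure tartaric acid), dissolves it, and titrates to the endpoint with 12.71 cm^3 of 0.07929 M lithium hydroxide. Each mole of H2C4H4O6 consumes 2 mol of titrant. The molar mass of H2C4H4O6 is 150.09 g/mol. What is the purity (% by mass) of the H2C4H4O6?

15.8%

n(LiOH) = 0.07929 x 0.01271 = 0.001008 mol.
n(H2C4H4O6) = 0.001008 / 2 = 0.0005039 mol.
mass of H2C4H4O6 = 0.0005039 x 150.09 = 0.07563 g.
% purity = 0.07563 / 0.4801 x 100 = 15.8%.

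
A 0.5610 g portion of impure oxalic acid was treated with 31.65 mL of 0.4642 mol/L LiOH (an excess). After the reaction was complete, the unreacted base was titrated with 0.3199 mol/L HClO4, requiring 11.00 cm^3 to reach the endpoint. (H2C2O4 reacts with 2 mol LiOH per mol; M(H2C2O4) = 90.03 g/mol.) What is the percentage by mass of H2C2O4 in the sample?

89.7%

Total n(LiOH) added = 0.4642 x 0.03165 = 0.01469 mol.
n(HClO4) used = 0.3199 x 0.01100 = 0.003519 mol, which equals the excess n(LiOH).
So n(LiOH) consumed by the sample = 0.01469 - 0.003519 = 0.01117 mol.
n(H2C2O4) = 0.01117 / 2 = 0.005587 mol.
mass H2C2O4 = 0.005587 x 90.03 = 0.5030 g, so %H2C2O4 = 0.5030/0.5610 x 100 = 89.7%.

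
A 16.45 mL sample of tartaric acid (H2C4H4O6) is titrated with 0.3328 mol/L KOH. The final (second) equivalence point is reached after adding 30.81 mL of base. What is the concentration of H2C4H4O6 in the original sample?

n(KOH) = 0.3328 x 0.03081 = 0.01025 mol.
At the final (second) equivalence point, 2 mol OH^- react per mol H2C4H4O6, so n(H2C4H4O6) = 0.01025 / 2 = 0.005127 mol.
[H2C4H4O6] = 0.005127 / 0.01645 L = 0.312 M.

0.312 M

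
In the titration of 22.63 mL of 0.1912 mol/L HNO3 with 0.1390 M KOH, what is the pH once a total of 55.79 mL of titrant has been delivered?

n(acid) = 0.1912 x 0.02263 = 0.004327 mol; n(KOH) added = 0.1390 x 0.05579 = 0.007755 mol.
Base is in excess by 0.007755 - 0.004327 = 0.003428 mol in a total volume of 0.07842 L.
[OH^-] = 0.003428/0.07842 = 0.04371 M, so pOH = 1.36 and pH = 14.00 - 1.36 = 12.64.

12.64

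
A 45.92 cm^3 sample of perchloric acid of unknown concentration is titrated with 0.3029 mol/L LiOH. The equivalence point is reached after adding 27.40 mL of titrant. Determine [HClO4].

n(LiOH) delivered = 0.3029 x 0.02740 = 0.008299 mol.
For a 1:1 reaction, n(HClO4) = 0.008299 mol.
[HClO4] = 0.008299 mol / 0.04592 L = 0.181 M.

0.181 M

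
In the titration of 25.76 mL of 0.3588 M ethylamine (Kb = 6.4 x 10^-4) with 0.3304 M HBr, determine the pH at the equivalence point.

n(C2H5NH2) = 0.3588 x 0.02576 = 0.009243 mol; V(HBr) at equivalence = 0.009243/0.3304 = 0.02797 L.
At equivalence the base is fully converted to C2H5NH3+; total volume = 0.05373 L, so [C2H5NH3+] = 0.009243/0.05373 = 0.1720 M.
Ka(C2H5NH3+) = Kw/Kb = 1.0e-14 / 6.4 x 10^-4 = 1.56e-11.
[H^+] = sqrt(Ka x [C2H5NH3+]) = sqrt(1.56e-11 x 0.1720) = 1.64e-6 M.
pH = -log(1.64e-6) = 5.79.

5.79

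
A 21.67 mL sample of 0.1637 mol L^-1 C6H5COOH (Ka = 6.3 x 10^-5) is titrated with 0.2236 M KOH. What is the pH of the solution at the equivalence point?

8.59

n(C6H5COOH) = 0.1637 x 0.02167 = 0.003547 mol; V(KOH) at equivalence = 0.003547/0.2236 = 0.01586 L.
At equivalence all the acid is converted to C6H5COO-; total volume = 0.02167 + 0.01586 = 0.03753 L, so [C6H5COO-] = 0.003547/0.03753 = 0.09451 M.
Kb = Kw/Ka = 1.0e-14 / 6.3 x 10^-5 = 1.59e-10.
[OH^-] = sqrt(Kb x [C6H5COO-]) = sqrt(1.59e-10 x 0.09451) = 3.87e-6 M.
pOH = 5.41, so pH = 14.00 - 5.41 = 8.59.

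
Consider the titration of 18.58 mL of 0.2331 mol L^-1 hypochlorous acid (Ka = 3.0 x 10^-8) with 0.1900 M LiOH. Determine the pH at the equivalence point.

n(HClO) = 0.2331 x 0.01858 = 0.004331 mol; V(LiOH) at equivalence = 0.004331/0.1900 = 0.02279 L.
At equivalence all the acid is converted to ClO-; total volume = 0.01858 + 0.02279 = 0.04137 L, so [ClO-] = 0.004331/0.04137 = 0.1047 M.
Kb = Kw/Ka = 1.0e-14 / 3.0 x 10^-8 = 3.33e-7.
[OH^-] = sqrt(Kb x [ClO-]) = sqrt(3.33e-7 x 0.1047) = 0.000187 M.
pOH = 3.73, so pH = 14.00 - 3.73 = 10.27.

10.27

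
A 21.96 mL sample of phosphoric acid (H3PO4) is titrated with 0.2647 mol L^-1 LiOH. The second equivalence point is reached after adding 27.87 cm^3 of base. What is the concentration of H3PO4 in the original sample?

0.168 M

n(LiOH) = 0.2647 x 0.02787 = 0.007377 mol.
At the second equivalence point, 2 mol OH^- react per mol H3PO4, so n(H3PO4) = 0.007377 / 2 = 0.003689 mol.
[H3PO4] = 0.003689 / 0.02196 L = 0.168 M.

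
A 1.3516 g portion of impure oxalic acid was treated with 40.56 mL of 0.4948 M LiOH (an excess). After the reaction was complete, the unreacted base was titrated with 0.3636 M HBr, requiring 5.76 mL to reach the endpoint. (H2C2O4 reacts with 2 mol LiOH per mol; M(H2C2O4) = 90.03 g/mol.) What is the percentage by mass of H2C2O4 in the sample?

Total n(LiOH) added = 0.4948 x 0.04056 = 0.02007 mol.
n(HBr) used = 0.3636 x 0.005760 = 0.002094 mol, which equals the excess n(LiOH).
So n(LiOH) consumed by the sample = 0.02007 - 0.002094 = 0.01797 mol.
n(H2C2O4) = 0.01797 / 2 = 0.008987 mol.
mass H2C2O4 = 0.008987 x 90.03 = 0.8091 g, so %H2C2O4 = 0.8091/1.3516 x 100 = 59.9%.

59.9%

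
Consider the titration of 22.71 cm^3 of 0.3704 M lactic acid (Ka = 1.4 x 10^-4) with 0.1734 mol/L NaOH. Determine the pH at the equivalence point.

8.46

n(HC3H5O3) = 0.3704 x 0.02271 = 0.008412 mol; V(NaOH) at equivalence = 0.008412/0.1734 = 0.04851 L.
At equivalence all the acid is converted to C3H5O3-; total volume = 0.02271 + 0.04851 = 0.07122 L, so [C3H5O3-] = 0.008412/0.07122 = 0.1181 M.
Kb = Kw/Ka = 1.0e-14 / 1.4 x 10^-4 = 7.14e-11.
[OH^-] = sqrt(Kb x [C3H5O3-]) = sqrt(7.14e-11 x 0.1181) = 2.90e-6 M.
pOH = 5.54, so pH = 14.00 - 5.54 = 8.46.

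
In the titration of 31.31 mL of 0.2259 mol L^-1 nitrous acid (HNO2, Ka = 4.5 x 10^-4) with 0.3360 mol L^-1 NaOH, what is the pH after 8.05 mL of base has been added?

Initial n(HNO2) = 0.2259 x 0.03131 = 0.007073 mol.
n(NaOH) added = 0.3360 x 0.008050 = 0.002705 mol, converting that many moles of HNO2 to NO2-.
Remaining n(HNO2) = 0.004368 mol; n(NO2-) = 0.002705 mol.
By Henderson-Hasselbalch, pH = pKa + log([A^-]/[HA]) = 3.35 + log(0.002705/0.004368) = 3.35 + (-0.21) = 3.14.

3.14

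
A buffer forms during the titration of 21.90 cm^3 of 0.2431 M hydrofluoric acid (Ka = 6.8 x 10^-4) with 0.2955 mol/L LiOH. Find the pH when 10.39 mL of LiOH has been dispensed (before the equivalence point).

3.30

Initial n(HF) = 0.2431 x 0.02190 = 0.005324 mol.
n(LiOH) added = 0.2955 x 0.01039 = 0.003070 mol, converting that many moles of HF to F-.
Remaining n(HF) = 0.002254 mol; n(F-) = 0.003070 mol.
By Henderson-Hasselbalch, pH = pKa + log([A^-]/[HA]) = 3.17 + log(0.003070/0.002254) = 3.17 + (+0.13) = 3.30.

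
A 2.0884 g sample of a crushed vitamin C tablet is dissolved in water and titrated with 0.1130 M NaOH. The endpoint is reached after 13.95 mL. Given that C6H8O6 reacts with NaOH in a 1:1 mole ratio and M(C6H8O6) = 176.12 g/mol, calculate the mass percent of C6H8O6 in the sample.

13.3%

n(NaOH) = 0.1130 x 0.01395 = 0.001576 mol.
n(C6H8O6) = 0.001576 / 1 = 0.001576 mol.
mass of C6H8O6 = 0.001576 x 176.12 = 0.2776 g.
% purity = 0.2776 / 2.0884 x 100 = 13.3%.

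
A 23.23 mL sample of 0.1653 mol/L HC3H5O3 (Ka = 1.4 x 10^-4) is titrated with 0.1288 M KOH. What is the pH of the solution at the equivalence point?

8.36

n(HC3H5O3) = 0.1653 x 0.02323 = 0.003840 mol; V(KOH) at equivalence = 0.003840/0.1288 = 0.02981 L.
At equivalence all the acid is converted to C3H5O3-; total volume = 0.02323 + 0.02981 = 0.05304 L, so [C3H5O3-] = 0.003840/0.05304 = 0.07239 M.
Kb = Kw/Ka = 1.0e-14 / 1.4 x 10^-4 = 7.14e-11.
[OH^-] = sqrt(Kb x [C3H5O3-]) = sqrt(7.14e-11 x 0.07239) = 2.27e-6 M.
pOH = 5.64, so pH = 14.00 - 5.64 = 8.36.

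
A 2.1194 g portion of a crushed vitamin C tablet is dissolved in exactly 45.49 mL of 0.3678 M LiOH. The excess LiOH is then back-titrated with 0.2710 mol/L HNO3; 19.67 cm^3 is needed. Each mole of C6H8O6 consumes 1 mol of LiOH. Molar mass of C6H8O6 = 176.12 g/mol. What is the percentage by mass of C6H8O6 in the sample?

Total n(LiOH) added = 0.3678 x 0.04549 = 0.01673 mol.
n(HNO3) used = 0.2710 x 0.01967 = 0.005331 mol, which equals the excess n(LiOH).
So n(LiOH) consumed by the sample = 0.01673 - 0.005331 = 0.01140 mol.
n(C6H8O6) = 0.01140 / 1 = 0.01140 mol.
mass C6H8O6 = 0.01140 x 176.12 = 2.008 g, so %C6H8O6 = 2.008/2.1194 x 100 = 94.7%.

94.7%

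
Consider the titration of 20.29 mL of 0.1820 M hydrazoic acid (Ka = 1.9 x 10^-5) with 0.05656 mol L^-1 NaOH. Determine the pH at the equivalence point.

n(HN3) = 0.1820 x 0.02029 = 0.003693 mol; V(NaOH) at equivalence = 0.003693/0.05656 = 0.06529 L.
At equivalence all the acid is converted to N3-; total volume = 0.02029 + 0.06529 = 0.08558 L, so [N3-] = 0.003693/0.08558 = 0.04315 M.
Kb = Kw/Ka = 1.0e-14 / 1.9 x 10^-5 = 5.26e-10.
[OH^-] = sqrt(Kb x [N3-]) = sqrt(5.26e-10 x 0.04315) = 4.77e-6 M.
pOH = 5.32, so pH = 14.00 - 5.32 = 8.68.

8.68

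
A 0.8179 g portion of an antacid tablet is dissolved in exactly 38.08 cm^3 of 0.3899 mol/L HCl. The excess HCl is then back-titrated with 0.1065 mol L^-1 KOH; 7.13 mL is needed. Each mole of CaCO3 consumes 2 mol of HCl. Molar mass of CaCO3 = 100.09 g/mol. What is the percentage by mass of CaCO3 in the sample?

86.2%

Total n(HCl) added = 0.3899 x 0.03808 = 0.01485 mol.
n(KOH) used = 0.1065 x 0.007130 = 0.0007593 mol, which equals the excess n(HCl).
So n(HCl) consumed by the sample = 0.01485 - 0.0007593 = 0.01409 mol.
n(CaCO3) = 0.01409 / 2 = 0.007044 mol.
mass CaCO3 = 0.007044 x 100.09 = 0.7050 g, so %CaCO3 = 0.7050/0.8179 x 100 = 86.2%.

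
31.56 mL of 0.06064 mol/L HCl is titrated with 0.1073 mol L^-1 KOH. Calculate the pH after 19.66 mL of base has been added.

n(acid) = 0.06064 x 0.03156 = 0.001914 mol; n(KOH) added = 0.1073 x 0.01966 = 0.002110 mol.
Base is in excess by 0.002110 - 0.001914 = 0.0001957 mol in a total volume of 0.05122 L.
[OH^-] = 0.0001957/0.05122 = 0.003821 M, so pOH = 2.42 and pH = 14.00 - 2.42 = 11.58.

11.58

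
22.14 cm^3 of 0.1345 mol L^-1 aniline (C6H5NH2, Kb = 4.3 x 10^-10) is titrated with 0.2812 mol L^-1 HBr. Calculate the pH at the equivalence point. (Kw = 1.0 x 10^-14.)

2.84

n(C6H5NH2) = 0.1345 x 0.02214 = 0.002978 mol; V(HBr) at equivalence = 0.002978/0.2812 = 0.01059 L.
At equivalence the base is fully converted to C6H5NH3+; total volume = 0.03273 L, so [C6H5NH3+] = 0.002978/0.03273 = 0.09098 M.
Ka(C6H5NH3+) = Kw/Kb = 1.0e-14 / 4.3 x 10^-10 = 2.33e-5.
[H^+] = sqrt(Ka x [C6H5NH3+]) = sqrt(2.33e-5 x 0.09098) = 0.00145 M.
pH = -log(0.00145) = 2.84.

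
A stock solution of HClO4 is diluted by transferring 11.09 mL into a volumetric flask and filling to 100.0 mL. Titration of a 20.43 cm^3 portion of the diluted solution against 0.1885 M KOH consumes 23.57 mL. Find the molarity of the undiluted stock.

1.96 M

n(KOH) = 0.1885 x 0.02357 = 0.004443 mol.
n(HClO4) in the aliquot = 0.004443 mol.
[diluted HClO4] = 0.004443 / 0.02043 = 0.2175 M.
Dilution factor = 100.0/11.09 = 9.017, so [stock] = 0.2175 x 9.017 = 1.96 M.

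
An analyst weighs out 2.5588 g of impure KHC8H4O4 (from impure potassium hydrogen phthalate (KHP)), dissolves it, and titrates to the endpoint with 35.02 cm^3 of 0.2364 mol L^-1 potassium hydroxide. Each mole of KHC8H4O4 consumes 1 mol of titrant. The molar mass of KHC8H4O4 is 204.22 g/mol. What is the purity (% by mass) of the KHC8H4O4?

66.1%

n(KOH) = 0.2364 x 0.03502 = 0.008279 mol.
n(KHC8H4O4) = 0.008279 / 1 = 0.008279 mol.
mass of KHC8H4O4 = 0.008279 x 204.22 = 1.691 g.
% purity = 1.691 / 2.5588 x 100 = 66.1%.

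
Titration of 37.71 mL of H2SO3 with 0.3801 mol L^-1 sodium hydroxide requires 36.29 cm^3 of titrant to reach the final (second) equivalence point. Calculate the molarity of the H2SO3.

n(NaOH) = 0.3801 x 0.03629 = 0.01379 mol.
At the final (second) equivalence point, 2 mol OH^- react per mol H2SO3, so n(H2SO3) = 0.01379 / 2 = 0.006897 mol.
[H2SO3] = 0.006897 / 0.03771 L = 0.183 M.

0.183 M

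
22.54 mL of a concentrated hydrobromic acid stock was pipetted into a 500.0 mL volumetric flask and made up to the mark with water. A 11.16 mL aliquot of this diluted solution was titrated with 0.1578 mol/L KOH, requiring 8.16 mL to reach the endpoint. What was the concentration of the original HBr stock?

2.56 M

n(KOH) = 0.1578 x 0.008160 = 0.001288 mol.
n(HBr) in the aliquot = 0.001288 mol.
[diluted HBr] = 0.001288 / 0.01116 = 0.1154 M.
Dilution factor = 500.0/22.54 = 22.18, so [stock] = 0.1154 x 22.18 = 2.56 M.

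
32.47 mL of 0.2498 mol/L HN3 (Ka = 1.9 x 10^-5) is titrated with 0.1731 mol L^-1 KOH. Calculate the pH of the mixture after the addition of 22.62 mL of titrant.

Initial n(HN3) = 0.2498 x 0.03247 = 0.008111 mol.
n(KOH) added = 0.1731 x 0.02262 = 0.003916 mol, converting that many moles of HN3 to N3-.
Remaining n(HN3) = 0.004195 mol; n(N3-) = 0.003916 mol.
By Henderson-Hasselbalch, pH = pKa + log([A^-]/[HA]) = 4.72 + log(0.003916/0.004195) = 4.72 + (-0.03) = 4.69.

4.69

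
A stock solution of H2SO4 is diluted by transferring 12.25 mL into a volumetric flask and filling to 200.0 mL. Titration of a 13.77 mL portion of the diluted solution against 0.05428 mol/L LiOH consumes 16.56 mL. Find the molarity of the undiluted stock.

n(LiOH) = 0.05428 x 0.01656 = 0.0008989 mol.
n(H2SO4) in the aliquot = 0.0008989 x 1/2 = 0.0004494 mol.
[diluted H2SO4] = 0.0004494 / 0.01377 = 0.03264 M.
Dilution factor = 200.0/12.25 = 16.33, so [stock] = 0.03264 x 16.33 = 0.533 M.

0.533 M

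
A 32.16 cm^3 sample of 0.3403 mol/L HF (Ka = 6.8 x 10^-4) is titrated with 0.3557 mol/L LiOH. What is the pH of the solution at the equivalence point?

8.20

n(HF) = 0.3403 x 0.03216 = 0.01094 mol; V(LiOH) at equivalence = 0.01094/0.3557 = 0.03077 L.
At equivalence all the acid is converted to F-; total volume = 0.03216 + 0.03077 = 0.06293 L, so [F-] = 0.01094/0.06293 = 0.1739 M.
Kb = Kw/Ka = 1.0e-14 / 6.8 x 10^-4 = 1.47e-11.
[OH^-] = sqrt(Kb x [F-]) = sqrt(1.47e-11 x 0.1739) = 1.60e-6 M.
pOH = 5.80, so pH = 14.00 - 5.80 = 8.20.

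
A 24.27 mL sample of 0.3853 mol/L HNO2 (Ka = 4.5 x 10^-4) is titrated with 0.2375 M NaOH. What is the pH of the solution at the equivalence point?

n(HNO2) = 0.3853 x 0.02427 = 0.009351 mol; V(NaOH) at equivalence = 0.009351/0.2375 = 0.03937 L.
At equivalence all the acid is converted to NO2-; total volume = 0.02427 + 0.03937 = 0.06364 L, so [NO2-] = 0.009351/0.06364 = 0.1469 M.
Kb = Kw/Ka = 1.0e-14 / 4.5 x 10^-4 = 2.22e-11.
[OH^-] = sqrt(Kb x [NO2-]) = sqrt(2.22e-11 x 0.1469) = 1.81e-6 M.
pOH = 5.74, so pH = 14.00 - 5.74 = 8.26.

8.26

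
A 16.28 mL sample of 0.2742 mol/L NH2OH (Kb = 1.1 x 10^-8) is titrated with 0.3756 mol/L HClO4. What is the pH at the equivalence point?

3.42

n(NH2OH) = 0.2742 x 0.01628 = 0.004464 mol; V(HClO4) at equivalence = 0.004464/0.3756 = 0.01188 L.
At equivalence the base is fully converted to NH3OH+; total volume = 0.02816 L, so [NH3OH+] = 0.004464/0.02816 = 0.1585 M.
Ka(NH3OH+) = Kw/Kb = 1.0e-14 / 1.1 x 10^-8 = 9.09e-7.
[H^+] = sqrt(Ka x [NH3OH+]) = sqrt(9.09e-7 x 0.1585) = 0.000380 M.
pH = -log(0.000380) = 3.42.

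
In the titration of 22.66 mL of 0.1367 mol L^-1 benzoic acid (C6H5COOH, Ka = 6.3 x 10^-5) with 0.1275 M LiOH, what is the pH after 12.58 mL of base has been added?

4.23

Initial n(C6H5COOH) = 0.1367 x 0.02266 = 0.003098 mol.
n(LiOH) added = 0.1275 x 0.01258 = 0.001604 mol, converting that many moles of C6H5COOH to C6H5COO-.
Remaining n(C6H5COOH) = 0.001494 mol; n(C6H5COO-) = 0.001604 mol.
By Henderson-Hasselbalch, pH = pKa + log([A^-]/[HA]) = 4.20 + log(0.001604/0.001494) = 4.20 + (+0.03) = 4.23.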